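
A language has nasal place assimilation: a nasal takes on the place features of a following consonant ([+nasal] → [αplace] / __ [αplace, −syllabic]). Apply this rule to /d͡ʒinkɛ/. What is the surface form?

/n/ sits before the [+dorsal] consonant /k/, so it takes on [+dorsal] and surfaces as /ŋ/. The rest of the form is unaffected: [d͡ʒiŋkɛ].

[d͡ʒiŋkɛ]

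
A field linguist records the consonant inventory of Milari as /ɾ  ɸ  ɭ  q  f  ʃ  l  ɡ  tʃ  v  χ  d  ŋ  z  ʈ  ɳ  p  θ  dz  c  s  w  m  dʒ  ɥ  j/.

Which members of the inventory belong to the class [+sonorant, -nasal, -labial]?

ɾ, ɭ, l, j

First, the [+sonorant] segments are /ɾ, ɭ, l, ŋ, ɳ, w, m, ɥ, j/.
Of those, [-nasal] gives /ɾ, ɭ, l, w, ɥ, j/.
Intersecting with [-labial] leaves /ɾ, ɭ, l, j/.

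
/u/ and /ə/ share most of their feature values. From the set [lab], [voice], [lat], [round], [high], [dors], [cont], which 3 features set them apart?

[labial], [round], [high]

/u/ (high back rounded tense vowel) and /ə/ (mid central vowel (schwa)) agree on [+voice], [-lateral], [+dorsal], [+continuant]. They differ on [labial] (/u/ [+], /ə/ [-]), [round] (/u/ [+], /ə/ [-]), [high] (/u/ [+], /ə/ [-]).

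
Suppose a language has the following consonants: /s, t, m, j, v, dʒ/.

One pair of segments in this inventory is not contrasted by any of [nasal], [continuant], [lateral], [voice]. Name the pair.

On the given features, /j/ and /v/ have an identical profile: [−nasal], [+continuant], [−lateral], [+voice]. No other two segments in the inventory coincide on all 4 features. (They do differ in [sonorant], [labial] and [dorsal], which are not among the given features.)

j, v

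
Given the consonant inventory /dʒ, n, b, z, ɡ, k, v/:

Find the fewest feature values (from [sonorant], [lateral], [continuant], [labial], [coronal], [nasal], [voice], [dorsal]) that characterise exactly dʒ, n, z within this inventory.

Every target segment is [+coronal] and no other inventory member is, so one feature is enough.

[+coronal]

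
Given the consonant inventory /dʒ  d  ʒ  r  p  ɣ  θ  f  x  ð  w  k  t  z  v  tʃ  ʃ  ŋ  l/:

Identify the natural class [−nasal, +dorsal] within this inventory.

ɣ, x, w, k

Checking each segment against [−nasal], [+dorsal]: /ɣ/ (voiced velar fricative), /x/ (voiceless velar fricative), /w/ (labial-velar glide), /k/ (voiceless velar stop) satisfy every feature; every other segment in the inventory fails at least one.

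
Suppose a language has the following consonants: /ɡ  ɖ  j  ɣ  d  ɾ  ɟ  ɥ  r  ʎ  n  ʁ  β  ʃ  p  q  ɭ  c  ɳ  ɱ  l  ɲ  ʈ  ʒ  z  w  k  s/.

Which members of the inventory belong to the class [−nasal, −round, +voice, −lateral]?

Eliminate segments failing any feature: /ɥ, w/ are [+round]; /ʎ, ɭ, l/ are [+lateral]; /n, ɳ, ɱ, ɲ/ are [+nasal]; /ʃ, p, q, c, ʈ, k, s/ are [−voice]. The remaining /ɡ, ɖ, j, ɣ, d, ɾ, ɟ, r, ʁ, β, ʒ, z/ satisfy [−nasal], [−round], [+voice], [−lateral].

ɡ, ɖ, j, ɣ, d, ɾ, ɟ, r, ʁ, β, ʒ, z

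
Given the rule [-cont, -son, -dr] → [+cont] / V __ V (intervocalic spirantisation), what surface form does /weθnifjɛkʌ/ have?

[weθnifjɛxʌ]

The only segment in the rule's environment that also matches [-cont, -son, -dr] is /k/. Applying [+continuant] turns the voiceless velar stop into /x/ (voiceless velar fricative), giving [weθnifjɛxʌ].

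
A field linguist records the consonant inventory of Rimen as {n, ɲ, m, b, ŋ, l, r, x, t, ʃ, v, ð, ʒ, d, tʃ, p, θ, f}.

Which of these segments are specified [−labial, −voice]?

x, t, ʃ, tʃ, θ

First, the [−labial] segments are /n, ɲ, ŋ, l, r, x, t, ʃ, ð, ʒ, d, tʃ, θ/.
Of those, [−voice] leaves /x, t, ʃ, tʃ, θ/.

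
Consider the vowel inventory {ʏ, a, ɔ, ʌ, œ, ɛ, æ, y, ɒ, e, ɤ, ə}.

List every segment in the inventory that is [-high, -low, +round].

Checking each segment against [-high], [-low], [+round]: /ɔ/ (mid back rounded lax vowel), /œ/ (mid front rounded lax vowel) satisfy every feature; every other segment in the inventory fails at least one.

ɔ, œ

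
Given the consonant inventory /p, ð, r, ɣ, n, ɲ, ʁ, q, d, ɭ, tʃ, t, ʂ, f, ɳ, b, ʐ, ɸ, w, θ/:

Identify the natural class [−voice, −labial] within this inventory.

The [−voice] segments are /p, q, tʃ, t, ʂ, f, ɸ, θ/.
Of those, [−labial] leaves /q, tʃ, t, ʂ, θ/.

q, tʃ, t, ʂ, θ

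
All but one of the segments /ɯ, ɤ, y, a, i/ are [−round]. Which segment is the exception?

y

/ɯ, i, a, ɤ/ are all [−round]; /y/ (high front rounded tense vowel) is [+round].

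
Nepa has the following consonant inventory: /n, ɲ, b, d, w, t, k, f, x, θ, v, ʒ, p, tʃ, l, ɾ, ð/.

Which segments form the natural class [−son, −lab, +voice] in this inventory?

d, ʒ, ð

Checking each segment against [−sonorant], [−labial], [+voice]: /d/ (voiced alveolar stop), /ʒ/ (voiced postalveolar fricative), /ð/ (voiced dental fricative) satisfy every feature; every other segment in the inventory fails at least one.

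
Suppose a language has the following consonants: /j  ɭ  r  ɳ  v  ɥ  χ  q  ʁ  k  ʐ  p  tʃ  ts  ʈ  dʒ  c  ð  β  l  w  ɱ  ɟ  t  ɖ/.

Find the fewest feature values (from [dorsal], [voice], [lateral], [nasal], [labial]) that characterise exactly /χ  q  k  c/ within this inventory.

The class [-voice], [+dorsal] has exactly /χ, q, k, c/ as its extension in this inventory. No smaller conjunction from the listed features achieves this: [+dorsal] alone would also admit /j, ɥ, ʁ, w, …/; [-voice] alone would also admit /p, tʃ, ts, ʈ, …/; and checking the remaining single features turns up none with this extension.

[-voice, +dorsal]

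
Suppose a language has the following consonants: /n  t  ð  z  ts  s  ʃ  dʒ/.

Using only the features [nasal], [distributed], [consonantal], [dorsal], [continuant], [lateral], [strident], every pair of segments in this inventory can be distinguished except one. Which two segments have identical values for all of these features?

Both /z/ and /s/ are [−nasal], [−distributed], [+consonantal], [−dorsal], [+continuant], [−lateral], [+strident]. Since the list omits [voice] — which does distinguish the voiced alveolar fricative from the voiceless alveolar fricative — this pair collapses; all other pairs remain distinct.

z, s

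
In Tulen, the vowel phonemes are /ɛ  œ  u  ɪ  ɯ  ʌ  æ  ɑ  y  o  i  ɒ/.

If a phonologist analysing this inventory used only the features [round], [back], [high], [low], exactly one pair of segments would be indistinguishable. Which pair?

ɪ, i

/ɪ/ (high front unrounded lax vowel) and /i/ (high front unrounded tense vowel) are both [−round], [−back], [+high], [−low], so none of the listed features separates them. (They do differ in [tense], which is not among the given features.) Every other pair in the inventory differs on at least one listed feature.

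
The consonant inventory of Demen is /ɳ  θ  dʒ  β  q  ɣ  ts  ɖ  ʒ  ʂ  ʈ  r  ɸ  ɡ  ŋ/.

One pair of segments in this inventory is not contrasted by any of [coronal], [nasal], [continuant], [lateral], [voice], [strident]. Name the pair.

β, ɣ

Both /β/ and /ɣ/ are [−coronal], [−nasal], [+continuant], [−lateral], [+voice], [−strident]. Since the list omits [labial] and [dorsal] — which do distinguish the voiced bilabial fricative from the voiced velar fricative — this pair collapses; all other pairs remain distinct.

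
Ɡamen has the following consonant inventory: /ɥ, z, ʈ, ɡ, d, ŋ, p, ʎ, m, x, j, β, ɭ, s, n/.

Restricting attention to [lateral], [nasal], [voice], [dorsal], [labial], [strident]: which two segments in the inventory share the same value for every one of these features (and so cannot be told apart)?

ɡ, j

/ɡ/ (voiced velar stop) and /j/ (palatal glide) are both [−lateral], [−nasal], [+voice], [+dorsal], [−labial], [−strident], so none of the listed features separates them. (They do differ in [sonorant], [continuant] and [back], which are not among the given features.) Every other pair in the inventory differs on at least one listed feature.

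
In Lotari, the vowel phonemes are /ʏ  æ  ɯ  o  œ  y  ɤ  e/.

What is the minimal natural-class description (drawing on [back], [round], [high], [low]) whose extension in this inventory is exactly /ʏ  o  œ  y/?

[+round]

Every target segment is [+round] and no other inventory member is, so one feature is enough.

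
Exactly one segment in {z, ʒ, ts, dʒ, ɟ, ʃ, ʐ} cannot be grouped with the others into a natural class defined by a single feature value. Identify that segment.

The remaining segments after removing /ɟ/ share [+strident]; /ɟ/ (voiced palatal stop) is [-strident]. For every other candidate removal, the leftover set fails to share any single feature value that the removed segment lacks.

ɟ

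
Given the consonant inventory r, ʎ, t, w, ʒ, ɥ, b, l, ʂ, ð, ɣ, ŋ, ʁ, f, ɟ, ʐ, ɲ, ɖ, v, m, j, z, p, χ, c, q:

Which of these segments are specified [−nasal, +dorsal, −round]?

ʎ, ɣ, ʁ, ɟ, j, χ, c, q

Checking each segment against [−nasal], [+dorsal], [−round]: /ʎ/ (palatal lateral approximant), /ɣ/ (voiced velar fricative), /ʁ/ (voiced uvular fricative), /ɟ/ (voiced palatal stop), /j/ (palatal glide), /χ/ (voiceless uvular fricative), among others, satisfy every feature; every other segment in the inventory fails at least one.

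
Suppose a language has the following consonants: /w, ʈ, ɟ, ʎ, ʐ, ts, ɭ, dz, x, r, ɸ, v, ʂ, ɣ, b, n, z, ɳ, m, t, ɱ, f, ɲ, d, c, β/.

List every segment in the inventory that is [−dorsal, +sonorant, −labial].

First, the [−dorsal] segments are /ʈ, ʐ, ts, ɭ, dz, r, ɸ, v, ʂ, b, n, z, ɳ, m, t, ɱ, f, d, β/.
Of those, [+sonorant] gives /ɭ, r, n, ɳ, m, ɱ/.
Intersecting with [−labial] leaves /ɭ, r, n, ɳ/.

ɭ, r, n, ɳ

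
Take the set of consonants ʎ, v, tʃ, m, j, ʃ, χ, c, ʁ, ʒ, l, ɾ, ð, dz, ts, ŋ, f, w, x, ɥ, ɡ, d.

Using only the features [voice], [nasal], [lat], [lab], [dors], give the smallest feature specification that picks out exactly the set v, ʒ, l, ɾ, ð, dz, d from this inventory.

[+voice, −nasal, −dors]

The class [+voice], [−nasal], [−dorsal] has exactly /v, ʒ, l, ɾ, ð, dz, d/ as its extension in this inventory. No smaller conjunction from the listed features achieves this: [−nasal, −dorsal] alone would also admit /tʃ, ʃ, ts, f/; [+voice, −dorsal] alone would also admit /m/; [+voice, −nasal] alone would also admit /ʎ, j, ʁ, w, …/; and checking the remaining two-feature bundles turns up none with this extension.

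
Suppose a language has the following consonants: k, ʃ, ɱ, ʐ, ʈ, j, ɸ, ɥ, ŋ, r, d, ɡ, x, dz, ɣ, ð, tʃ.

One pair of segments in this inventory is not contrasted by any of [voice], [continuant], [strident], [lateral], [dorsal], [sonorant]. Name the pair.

Both /ɥ/ and /j/ are [+voice], [+continuant], [-strident], [-lateral], [+dorsal], [+sonorant]. Since the list omits [labial] and [round] — which do distinguish the labial-palatal glide from the palatal glide — this pair collapses; all other pairs remain distinct.

ɥ, j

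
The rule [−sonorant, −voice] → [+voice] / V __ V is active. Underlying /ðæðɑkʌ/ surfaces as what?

[ðæðɑɡʌ]

/k/ satisfies [−sonorant, −voice] and sits in V __ V. The [+voice] counterpart of the voiceless velar stop is /ɡ/. Other segments in /ðæðɑkʌ/ either fail the structural description or are not in the environment, so the surface form is [ðæðɑɡʌ].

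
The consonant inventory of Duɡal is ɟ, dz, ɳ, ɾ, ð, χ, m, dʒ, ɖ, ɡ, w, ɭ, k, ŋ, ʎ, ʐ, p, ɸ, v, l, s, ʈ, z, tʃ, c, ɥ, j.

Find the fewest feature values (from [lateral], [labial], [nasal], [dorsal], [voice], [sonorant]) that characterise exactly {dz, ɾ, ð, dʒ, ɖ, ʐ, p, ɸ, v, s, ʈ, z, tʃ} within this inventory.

[−nasal, −lateral, −dorsal]

The class [−nasal], [−lateral], [−dorsal] has exactly /dz, ɾ, ð, dʒ, ɖ, ʐ, p, ɸ, v, s, ʈ, z, tʃ/ as its extension in this inventory. No smaller conjunction from the listed features achieves this: [−lateral, −dorsal] alone would also admit /ɳ, m/; [−nasal, −dorsal] alone would also admit /ɭ, l/; [−nasal, −lateral] alone would also admit /ɟ, χ, ɡ, w, …/; and checking the remaining two-feature bundles turns up none with this extension.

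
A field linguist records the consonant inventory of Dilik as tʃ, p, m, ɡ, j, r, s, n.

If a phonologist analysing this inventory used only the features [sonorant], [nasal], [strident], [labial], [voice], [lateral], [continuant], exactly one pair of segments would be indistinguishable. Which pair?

j, r

Both /j/ and /r/ are [+sonorant], [-nasal], [-strident], [-labial], [+voice], [-lateral], [+continuant]. Since the list omits [dorsal] — which does distinguish the palatal glide from the alveolar trill — this pair collapses; all other pairs remain distinct.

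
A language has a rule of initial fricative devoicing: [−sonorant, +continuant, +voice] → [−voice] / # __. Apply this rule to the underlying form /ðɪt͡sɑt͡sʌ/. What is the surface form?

Only the initial segment /ð/ is both word-initial and matches the structural description. It is a voiced dental fricative, so [−sonorant, +continuant, +voice] holds; changing it to [−voice] with all other features held fixed yields /θ/ (voiceless dental fricative). No other segment meets both the structural description and the environment, so the output is [θɪt͡sɑt͡sʌ].

[θɪt͡sɑt͡sʌ]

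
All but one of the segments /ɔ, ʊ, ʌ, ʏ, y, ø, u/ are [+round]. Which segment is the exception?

/y, ʊ, u, ɔ, ø, ʏ/ are all [+round]; /ʌ/ (mid back unrounded lax vowel) is [-round].

ʌ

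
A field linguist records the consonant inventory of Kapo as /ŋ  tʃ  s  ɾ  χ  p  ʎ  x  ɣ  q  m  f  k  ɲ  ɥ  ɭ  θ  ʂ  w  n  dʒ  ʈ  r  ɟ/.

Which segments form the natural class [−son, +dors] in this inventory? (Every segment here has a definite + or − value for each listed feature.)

χ, x, ɣ, q, k, ɟ

Checking each segment against [−sonorant], [+dorsal]: /χ/ (voiceless uvular fricative), /x/ (voiceless velar fricative), /ɣ/ (voiced velar fricative), /q/ (voiceless uvular stop), /k/ (voiceless velar stop), /ɟ/ (voiced palatal stop) satisfy every feature; every other segment in the inventory fails at least one.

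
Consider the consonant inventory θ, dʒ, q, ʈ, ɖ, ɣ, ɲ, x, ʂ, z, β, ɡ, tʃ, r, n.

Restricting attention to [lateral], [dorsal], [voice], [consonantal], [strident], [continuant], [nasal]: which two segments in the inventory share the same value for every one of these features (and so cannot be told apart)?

r, β

Both /r/ and /β/ are [−lateral], [−dorsal], [+voice], [+consonantal], [−strident], [+continuant], [−nasal]. Since the list omits [sonorant], [labial] and [coronal] — which do distinguish the alveolar trill from the voiced bilabial fricative — this pair collapses; all other pairs remain distinct.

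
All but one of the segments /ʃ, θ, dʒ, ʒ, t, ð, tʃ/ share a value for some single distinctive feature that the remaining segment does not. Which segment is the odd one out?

[distributed] groups all but one: /θ, ʃ, tʃ, ð, ʒ, dʒ/ share [+distributed] while /t/ (voiceless alveolar stop) alone is [-distributed]. Removing any other segment would not leave a single-feature class that excludes it.

t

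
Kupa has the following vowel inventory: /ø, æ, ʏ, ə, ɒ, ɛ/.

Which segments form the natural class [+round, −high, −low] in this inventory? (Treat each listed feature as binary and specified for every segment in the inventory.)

ø

The [+round] segments are /ø, ʏ, ɒ/.
Among these, [−high] gives /ø, ɒ/.
Intersecting with [−low] leaves /ø/.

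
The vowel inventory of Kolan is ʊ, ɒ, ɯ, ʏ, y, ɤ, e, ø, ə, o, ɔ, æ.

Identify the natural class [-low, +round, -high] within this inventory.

ø, o, ɔ

The [-low] segments are /ʊ, ɯ, ʏ, y, ɤ, e, ø, ə, o, ɔ/.
Within that set, [+round] gives /ʊ, ʏ, y, ø, o, ɔ/.
Then [-high] leaves /ø, o, ɔ/.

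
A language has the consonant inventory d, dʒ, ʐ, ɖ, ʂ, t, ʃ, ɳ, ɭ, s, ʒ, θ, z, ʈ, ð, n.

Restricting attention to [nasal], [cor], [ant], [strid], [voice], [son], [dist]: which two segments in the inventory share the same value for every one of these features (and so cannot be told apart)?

ʒ, dʒ

/ʒ/ (voiced postalveolar fricative) and /dʒ/ (voiced postalveolar affricate) are both [−nasal], [+coronal], [−anterior], [+strident], [+voice], [−sonorant], [+distributed], so none of the listed features separates them. (They do differ in [continuant], which is not among the given features.) Every other pair in the inventory differs on at least one listed feature.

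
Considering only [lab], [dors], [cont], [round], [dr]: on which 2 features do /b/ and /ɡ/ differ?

The two segments share [−continuant], [−round], [−delayed release]. The only features from the list on which they differ: /b/ is [+labial] while /ɡ/ is [−labial]; /b/ is [−dorsal] while /ɡ/ is [+dorsal].

[labial], [dorsal]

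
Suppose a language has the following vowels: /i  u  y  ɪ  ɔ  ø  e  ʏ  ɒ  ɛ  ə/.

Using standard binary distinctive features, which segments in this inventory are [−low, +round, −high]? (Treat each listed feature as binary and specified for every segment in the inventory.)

ɔ, ø

Checking each segment against [−low], [+round], [−high]: /ɔ/ (mid back rounded lax vowel), /ø/ (mid front rounded tense vowel) satisfy every feature; every other segment in the inventory fails at least one.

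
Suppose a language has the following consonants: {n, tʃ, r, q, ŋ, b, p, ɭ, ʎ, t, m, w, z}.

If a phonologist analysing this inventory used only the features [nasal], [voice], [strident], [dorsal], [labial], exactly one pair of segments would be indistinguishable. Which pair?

On the given features, /ɭ/ and /r/ have an identical profile: [-nasal], [+voice], [-strident], [-dorsal], [-labial]. No other two segments in the inventory coincide on all 5 features. (They do differ in [lateral] and [anterior], which are not among the given features.)

ɭ, r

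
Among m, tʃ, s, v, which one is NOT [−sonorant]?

m

/v, s, tʃ/ are all [−sonorant]; /m/ (bilabial nasal) is [+sonorant].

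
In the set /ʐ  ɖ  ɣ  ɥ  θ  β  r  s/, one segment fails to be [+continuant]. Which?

ɖ

/ɖ/ is the voiced retroflex stop, which is [−continuant]; the rest — /ɣ, r, ʐ, θ, s, ɥ, β/ — are [+continuant].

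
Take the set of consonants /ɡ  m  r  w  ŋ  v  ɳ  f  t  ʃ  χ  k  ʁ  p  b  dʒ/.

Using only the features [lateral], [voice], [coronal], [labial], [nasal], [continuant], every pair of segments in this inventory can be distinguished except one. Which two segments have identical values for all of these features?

v, w

/v/ (voiced labiodental fricative) and /w/ (labial-velar glide) are both [−lateral], [+voice], [−coronal], [+labial], [−nasal], [+continuant], so none of the listed features separates them. (They do differ in [sonorant], [round] and [dorsal], which are not among the given features.) Every other pair in the inventory differs on at least one listed feature.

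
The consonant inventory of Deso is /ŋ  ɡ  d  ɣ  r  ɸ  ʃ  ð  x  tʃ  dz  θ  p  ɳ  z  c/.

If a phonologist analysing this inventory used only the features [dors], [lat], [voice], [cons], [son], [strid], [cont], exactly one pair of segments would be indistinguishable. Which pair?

/θ/ (voiceless dental fricative) and /ɸ/ (voiceless bilabial fricative) are both [−dorsal], [−lateral], [−voice], [+consonantal], [−sonorant], [−strident], [+continuant], so none of the listed features separates them. (They do differ in [labial] and [coronal], which are not among the given features.) Every other pair in the inventory differs on at least one listed feature.

θ, ɸ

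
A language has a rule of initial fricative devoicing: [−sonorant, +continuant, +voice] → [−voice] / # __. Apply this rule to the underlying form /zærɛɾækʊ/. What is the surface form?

[særɛɾækʊ]

/z/ satisfies [−sonorant, +continuant, +voice] and sits in # __. The [−voice] counterpart of the voiced alveolar fricative is /s/. Other segments in /zærɛɾækʊ/ either fail the structural description or are not in the environment, so the surface form is [særɛɾækʊ].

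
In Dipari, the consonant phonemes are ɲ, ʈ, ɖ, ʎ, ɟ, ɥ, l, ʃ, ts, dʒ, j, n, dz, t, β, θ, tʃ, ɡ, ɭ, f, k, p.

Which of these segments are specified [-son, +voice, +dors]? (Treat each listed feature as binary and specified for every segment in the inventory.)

ɟ, ɡ

Eliminate segments failing any feature: /ɲ, ʎ, ɥ, l, j, n, ɭ/ are [+sonorant]; /ʈ, ʃ, ts, t, θ, tʃ, f, k, p/ are [-voice]; /ɖ, dʒ, dz, β/ are [-dorsal]. The remaining /ɟ, ɡ/ satisfy [-sonorant], [+voice], [+dorsal].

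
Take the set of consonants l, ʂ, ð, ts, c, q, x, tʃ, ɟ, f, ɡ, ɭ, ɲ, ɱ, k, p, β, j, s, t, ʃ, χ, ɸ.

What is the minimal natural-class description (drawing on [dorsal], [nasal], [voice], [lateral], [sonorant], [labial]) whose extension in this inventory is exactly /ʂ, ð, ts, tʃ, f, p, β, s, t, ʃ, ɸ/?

[-sonorant, -dorsal]

Every target segment is [-sonorant], [-dorsal]; each remaining inventory member fails at least one of these. Each conjunct is needed — [-dorsal] alone would also admit /l, ɭ, ɱ/; [-sonorant] alone would also admit /c, q, x, ɟ, …/ — and no other single listed feature has exactly this extension, so two is the minimum.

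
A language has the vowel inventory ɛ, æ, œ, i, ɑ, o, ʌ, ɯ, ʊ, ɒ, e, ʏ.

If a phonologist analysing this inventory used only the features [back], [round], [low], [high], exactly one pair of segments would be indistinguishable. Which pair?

ɛ, e

Both /ɛ/ and /e/ are [-back], [-round], [-low], [-high]. Since the list omits [tense] — which does distinguish the mid front unrounded lax vowel from the mid front unrounded tense vowel — this pair collapses; all other pairs remain distinct.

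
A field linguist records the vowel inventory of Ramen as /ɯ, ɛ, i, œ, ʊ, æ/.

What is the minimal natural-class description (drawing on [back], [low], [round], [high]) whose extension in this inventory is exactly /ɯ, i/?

[+high, -round]

The class [+high], [-round] has exactly /ɯ, i/ as its extension in this inventory. No smaller conjunction from the listed features achieves this: [-round] alone would also admit /ɛ, æ/; [+high] alone would also admit /ʊ/; and checking the remaining single features turns up none with this extension.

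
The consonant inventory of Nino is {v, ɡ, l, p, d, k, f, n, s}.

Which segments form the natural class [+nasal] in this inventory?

n

The [+nasal] segments here are /n/; the remaining /v, ɡ, l, p, d, k, f, s/ are [-nasal].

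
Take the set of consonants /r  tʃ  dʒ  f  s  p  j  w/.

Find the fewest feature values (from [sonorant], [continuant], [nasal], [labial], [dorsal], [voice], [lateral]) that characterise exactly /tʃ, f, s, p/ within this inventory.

/tʃ, f, s, p/ are exactly the [−voice] segments in the inventory, so a single feature suffices.

[−voice]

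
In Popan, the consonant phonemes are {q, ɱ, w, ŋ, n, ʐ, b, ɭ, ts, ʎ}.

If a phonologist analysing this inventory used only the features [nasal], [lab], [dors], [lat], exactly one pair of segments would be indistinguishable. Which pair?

On the given features, /ʐ/ and /ts/ have an identical profile: [-nasal], [-labial], [-dorsal], [-lateral]. No other two segments in the inventory coincide on all 4 features. (They do differ in [voice], [continuant] and [anterior], which are not among the given features.)

ʐ, ts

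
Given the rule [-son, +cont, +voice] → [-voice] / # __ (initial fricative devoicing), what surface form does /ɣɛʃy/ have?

[xɛʃy]

The only segment in the rule's environment that also matches [-son, +cont, +voice] is /ɣ/. Applying [-voice] turns the voiced velar fricative into /x/ (voiceless velar fricative), giving [xɛʃy].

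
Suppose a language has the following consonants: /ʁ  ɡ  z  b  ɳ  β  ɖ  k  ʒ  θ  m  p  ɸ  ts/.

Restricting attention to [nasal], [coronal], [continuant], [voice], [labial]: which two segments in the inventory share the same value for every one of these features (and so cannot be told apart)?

ʒ, z

On the given features, /ʒ/ and /z/ have an identical profile: [−nasal], [+coronal], [+continuant], [+voice], [−labial]. No other two segments in the inventory coincide on all 5 features. (They do differ in [anterior] and [distributed], which are not among the given features.)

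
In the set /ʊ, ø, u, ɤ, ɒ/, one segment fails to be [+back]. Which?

ø

/u, ɤ, ɒ, ʊ/ are all [+back]; /ø/ (mid front rounded tense vowel) is [-back].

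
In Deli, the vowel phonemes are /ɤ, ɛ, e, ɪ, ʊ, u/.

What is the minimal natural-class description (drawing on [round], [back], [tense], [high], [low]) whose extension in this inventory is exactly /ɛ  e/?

[-high, -back]

Every target segment is [-high], [-back]; each remaining inventory member fails at least one of these. Each conjunct is needed — [-back] alone would also admit /ɪ/; [-high] alone would also admit /ɤ/ — and no other single listed feature has exactly this extension, so two is the minimum.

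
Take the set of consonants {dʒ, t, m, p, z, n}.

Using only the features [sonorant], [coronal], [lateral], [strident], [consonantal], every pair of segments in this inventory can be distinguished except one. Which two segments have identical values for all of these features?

dʒ, z

On the given features, /dʒ/ and /z/ have an identical profile: [−sonorant], [+coronal], [−lateral], [+strident], [+consonantal]. No other two segments in the inventory coincide on all 5 features. (They do differ in [continuant], [anterior] and [distributed], which are not among the given features.)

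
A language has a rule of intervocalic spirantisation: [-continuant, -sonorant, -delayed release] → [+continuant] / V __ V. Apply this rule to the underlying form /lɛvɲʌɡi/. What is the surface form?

[lɛvɲʌɣi]

Only /ɡ/ occurs between two vowels (/ʌ/ __ /i/) and matches the structural description. It is a voiced velar stop, so [-continuant, -sonorant, -delayed release] holds; changing it to [+continuant] with all other features held fixed yields /ɣ/ (voiced velar fricative). No other segment meets both the structural description and the environment, so the output is [lɛvɲʌɣi].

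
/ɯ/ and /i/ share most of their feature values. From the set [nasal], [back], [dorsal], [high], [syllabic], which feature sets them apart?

The two segments share [-nasal], [+dorsal], [+high], [+syllabic]. The only feature from the list on which they differ: /ɯ/ is [+back] while /i/ is [-back].

[back]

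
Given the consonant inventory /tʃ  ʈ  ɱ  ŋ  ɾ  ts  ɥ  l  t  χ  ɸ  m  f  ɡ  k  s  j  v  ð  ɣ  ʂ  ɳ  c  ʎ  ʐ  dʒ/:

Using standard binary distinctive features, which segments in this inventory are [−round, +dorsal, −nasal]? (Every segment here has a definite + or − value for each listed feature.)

χ, ɡ, k, j, ɣ, c, ʎ

Checking each segment against [−round], [+dorsal], [−nasal]: /χ/ (voiceless uvular fricative), /ɡ/ (voiced velar stop), /k/ (voiceless velar stop), /j/ (palatal glide), /ɣ/ (voiced velar fricative), /c/ (voiceless palatal stop), among others, satisfy every feature; every other segment in the inventory fails at least one.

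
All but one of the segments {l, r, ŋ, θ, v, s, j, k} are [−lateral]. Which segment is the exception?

l

/l/ is the alveolar lateral approximant, which is [+lateral]; the rest — /r, k, s, ŋ, v, j, θ/ — are [−lateral].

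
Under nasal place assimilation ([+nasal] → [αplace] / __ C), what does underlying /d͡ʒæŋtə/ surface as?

[d͡ʒæntə]

In /d͡ʒæŋtə/, the nasal /ŋ/ precedes /t/, which is [+coronal]. The nasal assimilates in place, becoming the [+coronal] nasal /n/. The surface form is [d͡ʒæntə].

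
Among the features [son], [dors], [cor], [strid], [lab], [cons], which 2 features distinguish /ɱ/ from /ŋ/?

[labial], [dorsal]

The two segments share [+sonorant], [−coronal], [−strident], [+consonantal]. The only features from the list on which they differ: /ɱ/ is [+labial] while /ŋ/ is [−labial]; /ɱ/ is [−dorsal] while /ŋ/ is [+dorsal].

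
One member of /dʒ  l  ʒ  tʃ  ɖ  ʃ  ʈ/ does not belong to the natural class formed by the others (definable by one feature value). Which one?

l

The remaining segments after removing /l/ share [−anterior]; /l/ (alveolar lateral approximant) is [+anterior]. For every other candidate removal, the leftover set fails to share any single feature value that the removed segment lacks.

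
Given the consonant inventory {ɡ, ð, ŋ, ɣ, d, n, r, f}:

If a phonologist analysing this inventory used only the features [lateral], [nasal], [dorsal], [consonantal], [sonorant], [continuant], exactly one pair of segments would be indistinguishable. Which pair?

ð, f

/ð/ (voiced dental fricative) and /f/ (voiceless labiodental fricative) are both [−lateral], [−nasal], [−dorsal], [+consonantal], [−sonorant], [+continuant], so none of the listed features separates them. (They do differ in [voice], [labial] and [coronal], which are not among the given features.) Every other pair in the inventory differs on at least one listed feature.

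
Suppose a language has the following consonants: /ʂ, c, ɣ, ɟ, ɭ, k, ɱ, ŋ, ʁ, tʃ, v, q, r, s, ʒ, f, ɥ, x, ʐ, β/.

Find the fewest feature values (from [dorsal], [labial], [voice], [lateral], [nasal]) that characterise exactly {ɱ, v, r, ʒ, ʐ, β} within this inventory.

[+voice, -lateral, -dorsal]

Every target segment is [+voice], [-lateral], [-dorsal]; each remaining inventory member fails at least one of these. Each conjunct is needed — [-lateral, -dorsal] alone would also admit /ʂ, tʃ, s, f/; [+voice, -dorsal] alone would also admit /ɭ/; [+voice, -lateral] alone would also admit /ɣ, ɟ, ŋ, ʁ, …/ — and no other combination of two listed features has exactly this extension, so three is the minimum.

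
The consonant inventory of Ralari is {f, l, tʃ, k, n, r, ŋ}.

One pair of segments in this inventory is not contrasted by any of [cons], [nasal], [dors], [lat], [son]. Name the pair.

On the given features, /f/ and /tʃ/ have an identical profile: [+consonantal], [-nasal], [-dorsal], [-lateral], [-sonorant]. No other two segments in the inventory coincide on all 5 features. (They do differ in [continuant], [labial] and [coronal], which are not among the given features.)

f, tʃ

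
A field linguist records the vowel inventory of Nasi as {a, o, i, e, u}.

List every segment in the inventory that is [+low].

a

The feature [low] marks segments produced with the tongue body lowered. In this inventory /a/ has that property, so it is [+low]; /o, i, e, u/ are [−low].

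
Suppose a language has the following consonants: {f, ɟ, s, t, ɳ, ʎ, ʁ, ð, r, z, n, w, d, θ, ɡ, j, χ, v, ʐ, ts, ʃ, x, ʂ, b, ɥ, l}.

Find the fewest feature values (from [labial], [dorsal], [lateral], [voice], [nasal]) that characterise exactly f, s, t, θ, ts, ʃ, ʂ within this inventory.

/f, s, t, θ, ts, ʃ, ʂ/ are all [-voice], [-dorsal], and no other segment in the inventory matches both values. Dropping any one of them over-generates: [-dorsal] alone would also admit /ɳ, ð, r, z, …/; [-voice] alone would also admit /χ, x/. No other single listed feature picks out exactly this set either, so fewer than two features will not do.

[-voice, -dorsal]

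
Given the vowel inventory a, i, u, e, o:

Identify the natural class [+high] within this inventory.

The feature [high] marks segments produced with the tongue body raised. In this inventory /i, u/ have that property, so they are [+high]; /a, e, o/ are [−high].

i, u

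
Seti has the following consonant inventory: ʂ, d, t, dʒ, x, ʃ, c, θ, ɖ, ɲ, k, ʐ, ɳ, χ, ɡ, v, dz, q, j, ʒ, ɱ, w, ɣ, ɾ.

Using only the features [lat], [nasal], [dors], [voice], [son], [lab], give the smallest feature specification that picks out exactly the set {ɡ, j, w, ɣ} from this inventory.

/ɡ, j, w, ɣ/ are all [+voice], [-nasal], [+dorsal], and no other segment in the inventory matches all three values. Dropping any one of them over-generates: [-nasal, +dorsal] alone would also admit /x, c, k, χ, …/; [+voice, +dorsal] alone would also admit /ɲ/; [+voice, -nasal] alone would also admit /d, dʒ, ɖ, ʐ, …/. No other combination of two listed features picks out exactly this set either, so fewer than three features will not do.

[+voice, -nasal, +dors]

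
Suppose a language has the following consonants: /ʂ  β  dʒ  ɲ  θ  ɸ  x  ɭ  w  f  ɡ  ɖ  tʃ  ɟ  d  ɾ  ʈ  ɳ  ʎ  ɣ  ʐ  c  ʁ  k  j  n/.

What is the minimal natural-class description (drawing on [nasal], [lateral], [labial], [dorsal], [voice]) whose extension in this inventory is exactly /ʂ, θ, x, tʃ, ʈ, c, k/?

The class [-voice], [-labial] has exactly /ʂ, θ, x, tʃ, ʈ, c, k/ as its extension in this inventory. No smaller conjunction from the listed features achieves this: [-labial] alone would also admit /dʒ, ɲ, ɭ, ɡ, …/; [-voice] alone would also admit /ɸ, f/; and checking the remaining single features turns up none with this extension.

[-voice, -labial]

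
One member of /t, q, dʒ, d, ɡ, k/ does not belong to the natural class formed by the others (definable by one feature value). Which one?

[delayed release] (equivalently [strident]) groups all but one: /t, q, k, d, ɡ/ share [−delayed release] while /dʒ/ (voiced postalveolar affricate) alone is [+delayed release]. Removing any other segment would not leave a single-feature class that excludes it.

dʒ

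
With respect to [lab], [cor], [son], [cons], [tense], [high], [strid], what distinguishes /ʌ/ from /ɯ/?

/ʌ/ (mid back unrounded lax vowel) and /ɯ/ (high back unrounded vowel) agree on [−labial], [−coronal], [+sonorant], [−consonantal], [−strident]. They differ on [high] (/ʌ/ [−], /ɯ/ [+]), [tense] (/ʌ/ [−], /ɯ/ [+]).

[high], [tense]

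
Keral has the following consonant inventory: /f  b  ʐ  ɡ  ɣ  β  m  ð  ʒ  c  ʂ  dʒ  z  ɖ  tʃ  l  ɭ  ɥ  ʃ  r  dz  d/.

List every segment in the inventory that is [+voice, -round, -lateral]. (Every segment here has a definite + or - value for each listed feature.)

b, ʐ, ɡ, ɣ, β, m, ð, ʒ, dʒ, z, ɖ, r, dz, d

Eliminate segments failing any feature: /f, c, ʂ, tʃ, ʃ/ are [-voice]; /l, ɭ/ are [+lateral]; /ɥ/ is [+round]. The remaining /b, ʐ, ɡ, ɣ, β, m, ð, ʒ, dʒ, z, ɖ, r, dz, d/ satisfy [+voice], [-round], [-lateral].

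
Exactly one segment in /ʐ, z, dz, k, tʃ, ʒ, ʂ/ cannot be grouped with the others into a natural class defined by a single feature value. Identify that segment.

/ʐ, ʒ, ʂ, dz, z, tʃ/ are all [+strident], but /k/ (voiceless velar stop) is [−strident]. No other single segment can be removed to leave a set sharing one feature value that the removed segment lacks, so /k/ is the odd one out.

k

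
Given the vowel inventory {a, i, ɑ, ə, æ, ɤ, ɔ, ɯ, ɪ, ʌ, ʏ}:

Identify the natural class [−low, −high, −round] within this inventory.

First, the [−low] segments are /i, ə, ɤ, ɔ, ɯ, ɪ, ʌ, ʏ/.
Then [−high] gives /ə, ɤ, ɔ, ʌ/.
Among these, [−round] leaves /ə, ɤ, ʌ/.

ə, ɤ, ʌ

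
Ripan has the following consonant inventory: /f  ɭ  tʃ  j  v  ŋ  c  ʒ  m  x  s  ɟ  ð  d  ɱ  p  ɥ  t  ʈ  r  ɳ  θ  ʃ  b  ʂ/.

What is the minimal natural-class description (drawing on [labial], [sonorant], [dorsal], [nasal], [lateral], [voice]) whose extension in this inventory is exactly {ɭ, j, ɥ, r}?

/ɭ, j, ɥ, r/ are all [+sonorant], [−nasal], and no other segment in the inventory matches both values. Dropping any one of them over-generates: [−nasal] alone would also admit /f, tʃ, v, c, …/; [+sonorant] alone would also admit /ŋ, m, ɱ, ɳ/. No other single listed feature picks out exactly this set either, so fewer than two features will not do.

[+sonorant, −nasal]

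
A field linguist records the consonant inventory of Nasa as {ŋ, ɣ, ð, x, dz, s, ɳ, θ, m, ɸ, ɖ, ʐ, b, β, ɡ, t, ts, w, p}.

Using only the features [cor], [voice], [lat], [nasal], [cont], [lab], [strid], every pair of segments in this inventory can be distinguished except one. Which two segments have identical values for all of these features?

Both /β/ and /w/ are [−coronal], [+voice], [−lateral], [−nasal], [+continuant], [+labial], [−strident]. Since the list omits [sonorant], [round] and [dorsal] — which do distinguish the voiced bilabial fricative from the labial-velar glide — this pair collapses; all other pairs remain distinct.

β, w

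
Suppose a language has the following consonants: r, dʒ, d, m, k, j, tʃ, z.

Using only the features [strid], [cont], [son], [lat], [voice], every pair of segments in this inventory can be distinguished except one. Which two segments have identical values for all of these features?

On the given features, /r/ and /j/ have an identical profile: [-strident], [+continuant], [+sonorant], [-lateral], [+voice]. No other two segments in the inventory coincide on all 5 features. (They do differ in [dorsal], which is not among the given features.)

r, j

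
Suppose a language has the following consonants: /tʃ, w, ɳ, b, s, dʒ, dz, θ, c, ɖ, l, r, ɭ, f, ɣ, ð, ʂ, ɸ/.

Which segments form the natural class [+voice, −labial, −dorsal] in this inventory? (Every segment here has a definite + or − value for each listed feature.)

The [+voice] segments are /w, ɳ, b, dʒ, dz, ɖ, l, r, ɭ, ɣ, ð/.
Of those, [−labial] gives /ɳ, dʒ, dz, ɖ, l, r, ɭ, ɣ, ð/.
Intersecting with [−dorsal] leaves /ɳ, dʒ, dz, ɖ, l, r, ɭ, ð/.

ɳ, dʒ, dz, ɖ, l, r, ɭ, ð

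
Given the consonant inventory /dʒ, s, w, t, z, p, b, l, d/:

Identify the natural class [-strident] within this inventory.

w, t, p, b, l, d

The feature [strident] marks segments high-amplitude, high-frequency frication (the sibilants). In this inventory /w, t, p, b, l, d/ lack that property, so they are [-strident]; /dʒ, s, z/ are [+strident].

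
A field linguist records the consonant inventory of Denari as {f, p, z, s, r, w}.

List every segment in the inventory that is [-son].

The feature [sonorant] marks segments produced without turbulent airflow (nasals, liquids, glides, vowels). In this inventory /f, p, z, s/ lack that property, so they are [-sonorant]; /r, w/ are [+sonorant].

f, p, z, s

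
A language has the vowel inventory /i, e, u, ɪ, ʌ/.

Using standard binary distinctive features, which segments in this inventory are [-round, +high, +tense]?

Eliminate segments failing any feature: /e, ʌ/ are [-high]; /u/ is [+round]; /ɪ/ is [-tense]. The remaining /i/ satisfy [-round], [+high], [+tense].

i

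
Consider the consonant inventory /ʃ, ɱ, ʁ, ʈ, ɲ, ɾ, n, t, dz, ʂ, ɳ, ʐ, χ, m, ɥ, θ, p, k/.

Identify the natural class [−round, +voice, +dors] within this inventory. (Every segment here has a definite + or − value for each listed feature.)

ʁ, ɲ

The [−round] segments are /ʃ, ɱ, ʁ, ʈ, ɲ, ɾ, n, t, dz, ʂ, ɳ, ʐ, χ, m, θ, p, k/.
Among these, [+voice] gives /ɱ, ʁ, ɲ, ɾ, n, dz, ɳ, ʐ, m/.
Among these, [+dorsal] leaves /ʁ, ɲ/.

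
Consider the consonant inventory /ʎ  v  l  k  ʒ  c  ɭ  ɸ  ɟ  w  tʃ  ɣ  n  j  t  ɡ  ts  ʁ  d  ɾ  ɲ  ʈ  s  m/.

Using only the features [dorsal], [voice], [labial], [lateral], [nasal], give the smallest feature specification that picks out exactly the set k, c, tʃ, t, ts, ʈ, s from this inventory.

/k, c, tʃ, t, ts, ʈ, s/ are all [-voice], [-labial], and no other segment in the inventory matches both values. Dropping any one of them over-generates: [-labial] alone would also admit /ʎ, l, ʒ, ɭ, …/; [-voice] alone would also admit /ɸ/. No other single listed feature picks out exactly this set either, so fewer than two features will not do.

[-voice, -labial]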